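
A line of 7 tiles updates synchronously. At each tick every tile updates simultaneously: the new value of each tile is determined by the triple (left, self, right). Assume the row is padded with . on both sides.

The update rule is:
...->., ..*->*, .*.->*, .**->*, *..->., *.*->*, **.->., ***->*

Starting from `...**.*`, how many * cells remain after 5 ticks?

3

tick 1: ..**.**
tick 2: .**.**.
tick 3: **.**..
tick 4: *.**...
tick 5: ***....
count of *: 3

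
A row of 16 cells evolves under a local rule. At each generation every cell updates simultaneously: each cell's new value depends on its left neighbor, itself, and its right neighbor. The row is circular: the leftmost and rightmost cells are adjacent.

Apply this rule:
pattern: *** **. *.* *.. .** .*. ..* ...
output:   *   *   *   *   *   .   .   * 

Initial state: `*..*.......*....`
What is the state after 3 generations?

.*..******..***.
..*.*******.****
*..*************

*..*************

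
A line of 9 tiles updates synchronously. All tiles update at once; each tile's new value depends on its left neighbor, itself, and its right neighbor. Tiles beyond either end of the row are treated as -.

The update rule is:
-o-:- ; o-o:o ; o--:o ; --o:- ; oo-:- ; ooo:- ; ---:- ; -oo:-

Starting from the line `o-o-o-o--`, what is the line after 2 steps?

step 1: -o-o-o-o-
step 2: --o-o-o-o

--o-o-o-o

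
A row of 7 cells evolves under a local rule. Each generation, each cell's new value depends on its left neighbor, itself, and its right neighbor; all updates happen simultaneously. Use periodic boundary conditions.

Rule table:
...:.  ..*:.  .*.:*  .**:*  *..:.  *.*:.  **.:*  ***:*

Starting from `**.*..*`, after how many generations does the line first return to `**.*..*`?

1

**.*..*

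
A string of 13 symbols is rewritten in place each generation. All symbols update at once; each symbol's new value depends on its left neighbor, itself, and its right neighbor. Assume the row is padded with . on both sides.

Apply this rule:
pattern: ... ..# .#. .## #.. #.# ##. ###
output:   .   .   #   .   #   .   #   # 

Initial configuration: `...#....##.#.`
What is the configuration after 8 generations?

........#.#.#

...##....#.##
....##...#..#
.....##..##.#
......##..#.#
.......##.#.#
........#.#.#
........#.#.#  (fixed point — unchanged through generation 8)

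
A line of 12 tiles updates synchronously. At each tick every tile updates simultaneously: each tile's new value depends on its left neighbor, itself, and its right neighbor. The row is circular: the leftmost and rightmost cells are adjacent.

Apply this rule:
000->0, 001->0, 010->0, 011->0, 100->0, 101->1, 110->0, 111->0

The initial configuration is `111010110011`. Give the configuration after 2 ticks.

000101000000
000010000000

000010000000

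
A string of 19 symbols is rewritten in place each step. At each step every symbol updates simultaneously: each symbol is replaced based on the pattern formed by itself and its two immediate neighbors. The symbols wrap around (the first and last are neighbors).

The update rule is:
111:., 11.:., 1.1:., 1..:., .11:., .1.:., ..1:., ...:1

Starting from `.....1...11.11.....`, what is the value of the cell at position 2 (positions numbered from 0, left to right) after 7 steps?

step 1: 1111...1.......1111
step 2: .....1...11111.....
step 3: 1111...1.......1111  (repeats step 1; period 2)
step 7: 1111...1.......1111
position 2 holds 1

1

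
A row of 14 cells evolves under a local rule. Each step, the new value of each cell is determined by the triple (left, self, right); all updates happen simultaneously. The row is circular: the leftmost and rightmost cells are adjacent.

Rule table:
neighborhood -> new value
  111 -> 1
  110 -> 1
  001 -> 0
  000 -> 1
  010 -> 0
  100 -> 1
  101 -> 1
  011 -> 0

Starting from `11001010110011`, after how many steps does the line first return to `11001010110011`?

14

11100101011001
11110010101100
01111001010110
00111100101011
10011110010101
11001111001010
01100111100101
10110011110010
01011001111001
10101100111100
01010110011110
00101011001111
10010101100111
11001010110011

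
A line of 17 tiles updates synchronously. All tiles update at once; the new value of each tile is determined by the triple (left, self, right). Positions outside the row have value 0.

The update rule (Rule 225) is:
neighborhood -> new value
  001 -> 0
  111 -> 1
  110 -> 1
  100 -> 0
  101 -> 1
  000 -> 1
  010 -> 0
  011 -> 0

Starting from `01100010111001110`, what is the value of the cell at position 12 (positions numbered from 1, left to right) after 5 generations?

generation 1: 00101001011000110
generation 2: 10010000101010010
generation 3: 00000110010100000
generation 4: 11110010001001111
generation 5: 01110000100000111
position 12 holds 0

0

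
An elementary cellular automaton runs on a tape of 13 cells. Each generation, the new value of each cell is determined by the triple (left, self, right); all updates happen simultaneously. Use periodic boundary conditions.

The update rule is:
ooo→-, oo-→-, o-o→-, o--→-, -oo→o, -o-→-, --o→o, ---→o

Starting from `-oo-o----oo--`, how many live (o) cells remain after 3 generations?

oo----oooo--o
---oooo----oo
-ooo----oooo-
count of o: 7

7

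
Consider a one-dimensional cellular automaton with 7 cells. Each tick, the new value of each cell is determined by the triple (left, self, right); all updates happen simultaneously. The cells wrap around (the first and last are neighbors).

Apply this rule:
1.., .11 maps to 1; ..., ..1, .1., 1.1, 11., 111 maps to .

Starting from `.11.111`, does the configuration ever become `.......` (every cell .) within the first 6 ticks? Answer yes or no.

.1..1..
..1..1.
...1..1
1...1..
.1...1.
..1...1
tick 6 is ..1...1, still not uniform .

no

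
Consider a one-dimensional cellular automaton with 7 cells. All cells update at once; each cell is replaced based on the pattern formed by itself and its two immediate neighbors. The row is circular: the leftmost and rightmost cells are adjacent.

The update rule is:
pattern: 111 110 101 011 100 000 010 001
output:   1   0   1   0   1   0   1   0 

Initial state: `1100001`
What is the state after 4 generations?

0001110

1010000
1111000
0110100
0001110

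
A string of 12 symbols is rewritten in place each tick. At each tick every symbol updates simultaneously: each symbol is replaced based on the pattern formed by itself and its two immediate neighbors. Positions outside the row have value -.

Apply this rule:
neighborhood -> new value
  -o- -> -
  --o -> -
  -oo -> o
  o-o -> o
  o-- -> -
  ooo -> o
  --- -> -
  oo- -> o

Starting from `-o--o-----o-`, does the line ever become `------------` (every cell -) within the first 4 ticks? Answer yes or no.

yes

tick 1: ------------
all cells are - at tick 1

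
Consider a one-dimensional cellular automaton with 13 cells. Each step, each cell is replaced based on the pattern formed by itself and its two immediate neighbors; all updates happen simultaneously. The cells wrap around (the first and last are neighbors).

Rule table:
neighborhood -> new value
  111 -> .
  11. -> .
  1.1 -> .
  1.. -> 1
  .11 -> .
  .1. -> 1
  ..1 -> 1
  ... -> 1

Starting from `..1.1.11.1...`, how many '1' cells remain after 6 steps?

step 1: 111.1....1111
step 2: ....11111....
step 3: 1111.....1111
step 4: ....11111....  (repeats step 2; period 2)
step 6: ....11111....
count of 1: 5

5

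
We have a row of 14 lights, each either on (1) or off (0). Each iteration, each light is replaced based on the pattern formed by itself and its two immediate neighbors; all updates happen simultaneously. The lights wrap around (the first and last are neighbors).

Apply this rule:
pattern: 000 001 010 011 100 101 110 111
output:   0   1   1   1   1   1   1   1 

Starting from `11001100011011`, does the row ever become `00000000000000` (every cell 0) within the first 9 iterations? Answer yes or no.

11111110111111
11111111111111
11111111111111  (fixed point — unchanged through iteration 9)
iteration 9 is 11111111111111, still not uniform 0

no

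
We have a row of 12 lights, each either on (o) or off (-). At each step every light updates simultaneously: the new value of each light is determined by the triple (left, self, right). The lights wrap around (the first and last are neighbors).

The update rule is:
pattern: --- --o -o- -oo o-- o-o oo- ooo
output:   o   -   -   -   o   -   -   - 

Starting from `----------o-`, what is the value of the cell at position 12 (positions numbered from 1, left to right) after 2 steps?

-

ooooooooo--o
---------o--
position 12 holds -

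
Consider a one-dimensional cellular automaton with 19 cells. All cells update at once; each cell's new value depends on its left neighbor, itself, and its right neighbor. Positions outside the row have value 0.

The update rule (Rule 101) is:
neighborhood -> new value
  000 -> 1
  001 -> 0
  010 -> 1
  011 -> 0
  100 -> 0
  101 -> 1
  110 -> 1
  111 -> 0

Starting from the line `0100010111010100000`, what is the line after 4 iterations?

1110001100010011111

0101011001111101111
0111101000000110001
0000111011110010101
1110001100010011111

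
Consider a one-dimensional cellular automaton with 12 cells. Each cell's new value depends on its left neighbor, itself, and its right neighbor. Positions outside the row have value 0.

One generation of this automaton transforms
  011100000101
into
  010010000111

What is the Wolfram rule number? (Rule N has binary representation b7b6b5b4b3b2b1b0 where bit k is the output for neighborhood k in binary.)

position 2: 111 → 0  (bit 7 = 0)
position 3: 110 → 0  (bit 6 = 0)
position 10: 101 → 1  (bit 5 = 1)
position 4: 100 → 1  (bit 4 = 1)
position 1: 011 → 1  (bit 3 = 1)
position 9: 010 → 1  (bit 2 = 1)
position 0: 001 → 0  (bit 1 = 0)
position 5: 000 → 0  (bit 0 = 0)
bits b7..b0 = 00111100 = 60

60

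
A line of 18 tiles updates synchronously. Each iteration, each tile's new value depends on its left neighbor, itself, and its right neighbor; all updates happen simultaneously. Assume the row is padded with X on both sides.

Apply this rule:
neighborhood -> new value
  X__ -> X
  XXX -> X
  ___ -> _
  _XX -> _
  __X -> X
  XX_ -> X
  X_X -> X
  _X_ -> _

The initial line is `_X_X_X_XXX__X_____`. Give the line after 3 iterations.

X_X_X_X_XXXX_X___X
XX_X_X_X_XXXX_X_X_
XXX_X_X_X_XXXX_X_X

XXX_X_X_X_XXXX_X_X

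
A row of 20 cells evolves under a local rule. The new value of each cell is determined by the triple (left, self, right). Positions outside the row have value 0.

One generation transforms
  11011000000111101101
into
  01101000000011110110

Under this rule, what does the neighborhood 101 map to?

At position 2 the neighborhood is 101; the next row has 1 there.

1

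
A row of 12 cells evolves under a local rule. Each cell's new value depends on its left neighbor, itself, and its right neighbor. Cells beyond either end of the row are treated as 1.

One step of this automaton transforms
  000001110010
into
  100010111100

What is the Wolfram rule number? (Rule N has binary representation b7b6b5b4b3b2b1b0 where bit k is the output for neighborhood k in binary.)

210

position 6: 111 → 1  (bit 7 = 1)
position 7: 110 → 1  (bit 6 = 1)
position 11: 101 → 0  (bit 5 = 0)
position 0: 100 → 1  (bit 4 = 1)
position 5: 011 → 0  (bit 3 = 0)
position 10: 010 → 0  (bit 2 = 0)
position 4: 001 → 1  (bit 1 = 1)
position 1: 000 → 0  (bit 0 = 0)
bits b7..b0 = 11010010 = 210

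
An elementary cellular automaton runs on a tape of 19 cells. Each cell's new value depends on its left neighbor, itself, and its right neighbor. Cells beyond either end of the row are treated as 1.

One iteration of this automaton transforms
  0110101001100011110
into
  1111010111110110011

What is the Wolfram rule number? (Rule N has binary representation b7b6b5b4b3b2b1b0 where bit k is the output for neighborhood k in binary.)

position 15: 111 → 0  (bit 7 = 0)
position 2: 110 → 1  (bit 6 = 1)
position 0: 101 → 1  (bit 5 = 1)
position 7: 100 → 1  (bit 4 = 1)
position 1: 011 → 1  (bit 3 = 1)
position 4: 010 → 0  (bit 2 = 0)
position 8: 001 → 1  (bit 1 = 1)
position 12: 000 → 0  (bit 0 = 0)
bits b7..b0 = 01111010 = 122

122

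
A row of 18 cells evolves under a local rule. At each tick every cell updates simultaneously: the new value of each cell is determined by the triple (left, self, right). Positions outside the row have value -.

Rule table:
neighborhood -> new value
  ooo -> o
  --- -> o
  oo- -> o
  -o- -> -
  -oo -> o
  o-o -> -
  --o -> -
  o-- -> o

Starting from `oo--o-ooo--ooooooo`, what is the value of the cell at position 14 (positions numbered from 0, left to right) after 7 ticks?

tick 1: ooo---oooo-ooooooo
tick 2: ooooo-oooo-ooooooo
tick 3: ooooo-oooo-ooooooo  (fixed point — unchanged through tick 7)
position 14 holds o

o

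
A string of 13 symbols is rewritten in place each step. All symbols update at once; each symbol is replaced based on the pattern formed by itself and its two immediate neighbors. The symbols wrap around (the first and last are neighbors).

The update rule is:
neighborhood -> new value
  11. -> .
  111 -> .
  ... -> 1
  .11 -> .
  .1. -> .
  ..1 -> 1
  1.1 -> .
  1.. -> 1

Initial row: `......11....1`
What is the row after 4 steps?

111111..1111.
......11.....
111111..11111
......11.....

......11.....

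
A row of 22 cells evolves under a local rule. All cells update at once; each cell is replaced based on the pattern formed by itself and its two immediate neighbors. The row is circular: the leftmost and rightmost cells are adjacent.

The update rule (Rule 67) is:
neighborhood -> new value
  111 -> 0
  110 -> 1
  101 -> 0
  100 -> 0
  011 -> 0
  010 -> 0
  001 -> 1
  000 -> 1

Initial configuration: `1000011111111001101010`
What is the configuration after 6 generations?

generation 1: 0011100000001010100000
generation 2: 1100101111110000001111
generation 3: 0101000000010111110000
generation 4: 1000011111100000010111
generation 5: 1011100000101111100000
generation 6: 0000101111000000101111

0000101111000000101111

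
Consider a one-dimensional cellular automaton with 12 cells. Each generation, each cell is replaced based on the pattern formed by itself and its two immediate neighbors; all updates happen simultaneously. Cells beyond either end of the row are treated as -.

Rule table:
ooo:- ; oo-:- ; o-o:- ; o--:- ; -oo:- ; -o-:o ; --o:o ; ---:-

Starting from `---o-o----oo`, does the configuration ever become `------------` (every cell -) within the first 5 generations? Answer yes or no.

no

--oo-o---o--
-o---o--oo--
oo--oo-o----
---o---o----
--oo--oo----
generation 5 is --oo--oo----, still not uniform -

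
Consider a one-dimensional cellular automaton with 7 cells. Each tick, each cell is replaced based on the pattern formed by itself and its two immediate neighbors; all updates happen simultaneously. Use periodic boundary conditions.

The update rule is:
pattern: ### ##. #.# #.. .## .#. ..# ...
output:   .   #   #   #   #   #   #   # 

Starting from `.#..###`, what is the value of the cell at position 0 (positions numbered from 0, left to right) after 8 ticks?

.

#####.#
....###
#####.#  (repeats tick 1; period 2)
tick 8: ....###
position 0 holds .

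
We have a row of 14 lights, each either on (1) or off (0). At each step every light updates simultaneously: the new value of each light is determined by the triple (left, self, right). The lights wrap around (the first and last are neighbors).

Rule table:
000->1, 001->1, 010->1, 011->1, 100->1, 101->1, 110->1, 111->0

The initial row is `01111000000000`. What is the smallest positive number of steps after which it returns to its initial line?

2

step 1: 11001111111111
step 2: 01111000000000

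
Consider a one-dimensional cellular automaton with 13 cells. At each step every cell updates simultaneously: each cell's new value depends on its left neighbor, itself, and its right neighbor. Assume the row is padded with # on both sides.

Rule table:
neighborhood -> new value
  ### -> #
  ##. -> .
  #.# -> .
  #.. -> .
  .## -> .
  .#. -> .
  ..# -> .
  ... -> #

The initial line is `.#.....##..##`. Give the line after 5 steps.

..####..##...

...###......#
.#..#..####..
........##...
.######....#.
..####..##...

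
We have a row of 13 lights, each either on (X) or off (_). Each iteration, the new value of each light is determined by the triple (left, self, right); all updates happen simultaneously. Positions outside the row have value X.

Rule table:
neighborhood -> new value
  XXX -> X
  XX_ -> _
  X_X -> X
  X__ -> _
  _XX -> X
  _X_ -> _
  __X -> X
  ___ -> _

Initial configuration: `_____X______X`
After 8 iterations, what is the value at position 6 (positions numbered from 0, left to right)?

X

iteration 1: ____X______XX
iteration 2: ___X______XXX
iteration 3: __X______XXXX
iteration 4: _X______XXXXX
iteration 5: X______XXXXXX
iteration 6: ______XXXXXXX
iteration 7: _____XXXXXXXX
iteration 8: ____XXXXXXXXX
position 6 holds X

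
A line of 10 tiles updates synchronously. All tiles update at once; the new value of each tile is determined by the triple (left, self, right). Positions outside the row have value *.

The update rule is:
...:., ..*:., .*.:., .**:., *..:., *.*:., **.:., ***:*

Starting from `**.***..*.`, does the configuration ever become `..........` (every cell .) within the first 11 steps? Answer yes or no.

*...*.....
..........
all cells are . at step 2

yes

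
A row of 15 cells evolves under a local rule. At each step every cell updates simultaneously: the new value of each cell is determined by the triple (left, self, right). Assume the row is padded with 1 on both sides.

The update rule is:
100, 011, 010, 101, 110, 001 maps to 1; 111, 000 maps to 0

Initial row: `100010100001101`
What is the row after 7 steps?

111100000000011

110111110011111
011100011110000
110110110011001
011111111111111
110000000000000
011000000000001
111100000000011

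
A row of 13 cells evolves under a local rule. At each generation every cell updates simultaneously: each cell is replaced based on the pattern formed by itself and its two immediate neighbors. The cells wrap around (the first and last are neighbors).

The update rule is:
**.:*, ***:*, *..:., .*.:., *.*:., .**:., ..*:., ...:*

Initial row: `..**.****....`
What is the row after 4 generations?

*..***....*..

*..*..***.***
*......**..**
*.****..*...*
*..***....*..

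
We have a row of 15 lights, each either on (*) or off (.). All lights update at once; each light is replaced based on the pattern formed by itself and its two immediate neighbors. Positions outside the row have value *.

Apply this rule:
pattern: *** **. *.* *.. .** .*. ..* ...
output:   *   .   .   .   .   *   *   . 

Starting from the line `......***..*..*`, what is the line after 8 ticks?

.*.*..**..**.*.

tick 1: .....*.*..**.*.
tick 2: ....**.*.*...*.
tick 3: ...*...*.*..**.
tick 4: ..**..**.*.*...
tick 5: .*...*...*.*..*
tick 6: .*..**..**.*.*.
tick 7: .*.*...*...*.*.
tick 8: .*.*..**..**.*.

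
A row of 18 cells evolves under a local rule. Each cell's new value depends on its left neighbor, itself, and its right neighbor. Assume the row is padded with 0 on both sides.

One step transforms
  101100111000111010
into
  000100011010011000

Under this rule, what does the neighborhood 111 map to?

1

At position 7 the neighborhood is 111; the next row has 1 there.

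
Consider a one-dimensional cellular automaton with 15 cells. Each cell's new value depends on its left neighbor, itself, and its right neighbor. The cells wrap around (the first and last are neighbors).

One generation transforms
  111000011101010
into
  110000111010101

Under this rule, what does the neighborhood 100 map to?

At position 3 the neighborhood is 100; the next row has 0 there.

0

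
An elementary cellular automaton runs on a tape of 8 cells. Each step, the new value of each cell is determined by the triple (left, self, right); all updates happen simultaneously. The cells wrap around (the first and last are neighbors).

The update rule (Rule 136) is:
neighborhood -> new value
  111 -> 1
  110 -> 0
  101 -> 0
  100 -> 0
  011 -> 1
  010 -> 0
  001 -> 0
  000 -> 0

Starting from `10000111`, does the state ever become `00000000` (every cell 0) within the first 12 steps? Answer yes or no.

yes

00000111
00000110
00000100
00000000
all cells are 0 at step 4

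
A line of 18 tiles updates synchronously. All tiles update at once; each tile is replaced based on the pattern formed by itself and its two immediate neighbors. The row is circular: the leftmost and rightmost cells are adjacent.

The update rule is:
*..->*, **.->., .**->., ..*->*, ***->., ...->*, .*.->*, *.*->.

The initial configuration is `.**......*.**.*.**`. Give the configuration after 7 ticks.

...*******....*...
***.......********
...*******........
***.......********  (repeats tick 2; period 2)
tick 7: ...*******........

...*******........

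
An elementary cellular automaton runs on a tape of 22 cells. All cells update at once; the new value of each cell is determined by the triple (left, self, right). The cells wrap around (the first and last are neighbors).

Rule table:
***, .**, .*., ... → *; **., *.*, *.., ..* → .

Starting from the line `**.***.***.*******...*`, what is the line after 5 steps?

.*.*.*.*.*.**..*.*.*.*

*..**..**..******..*.*
...*...*...*****...*.*
.*.*.*.*.*.****..*.*.*
.*.*.*.*.*.***...*.*.*
.*.*.*.*.*.**..*.*.*.*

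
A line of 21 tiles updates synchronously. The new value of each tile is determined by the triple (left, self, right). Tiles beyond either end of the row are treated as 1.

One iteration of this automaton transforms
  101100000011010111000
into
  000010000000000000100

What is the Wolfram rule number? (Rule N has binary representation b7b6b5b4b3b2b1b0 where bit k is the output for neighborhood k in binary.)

16

position 16: 111 → 0  (bit 7 = 0)
position 0: 110 → 0  (bit 6 = 0)
position 1: 101 → 0  (bit 5 = 0)
position 4: 100 → 1  (bit 4 = 1)
position 2: 011 → 0  (bit 3 = 0)
position 13: 010 → 0  (bit 2 = 0)
position 9: 001 → 0  (bit 1 = 0)
position 5: 000 → 0  (bit 0 = 0)
bits b7..b0 = 00010000 = 16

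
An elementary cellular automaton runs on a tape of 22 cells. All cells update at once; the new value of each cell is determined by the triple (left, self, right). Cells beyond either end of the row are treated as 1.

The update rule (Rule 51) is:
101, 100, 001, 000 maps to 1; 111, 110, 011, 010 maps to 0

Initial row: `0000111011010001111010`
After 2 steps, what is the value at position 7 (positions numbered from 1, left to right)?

1111000100101110000101
0000111011010001111010
position 7 holds 1

1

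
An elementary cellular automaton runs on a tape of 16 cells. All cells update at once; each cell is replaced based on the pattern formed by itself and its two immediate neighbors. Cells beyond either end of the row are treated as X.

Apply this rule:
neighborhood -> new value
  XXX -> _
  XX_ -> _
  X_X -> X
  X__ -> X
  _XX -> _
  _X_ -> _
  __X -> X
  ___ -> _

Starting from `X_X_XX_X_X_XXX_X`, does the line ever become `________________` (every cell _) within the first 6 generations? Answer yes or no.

no

_X_X__X_X_X___X_
X_X_XX_X_X_X_X_X
_X_X__X_X_X_X_X_
X_X_XX_X_X_X_X_X  (repeats generation 2; period 2)
generation 6: X_X_XX_X_X_X_X_X
generation 6 is X_X_XX_X_X_X_X_X, still not uniform _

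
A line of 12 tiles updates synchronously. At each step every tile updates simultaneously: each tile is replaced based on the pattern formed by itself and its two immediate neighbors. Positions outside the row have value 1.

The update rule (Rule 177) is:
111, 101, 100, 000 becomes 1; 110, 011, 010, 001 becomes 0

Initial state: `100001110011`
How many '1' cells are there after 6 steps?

6

step 1: 011100101001
step 2: 101010010100
step 3: 010101001010
step 4: 101010100101
step 5: 010101010010
step 6: 101010101001
count of 1: 6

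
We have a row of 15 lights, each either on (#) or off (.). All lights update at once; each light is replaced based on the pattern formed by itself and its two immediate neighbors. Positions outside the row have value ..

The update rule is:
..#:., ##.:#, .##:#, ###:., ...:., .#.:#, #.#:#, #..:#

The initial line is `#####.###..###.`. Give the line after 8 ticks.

#...###.##.#.##
##..#.#########
###.###.......#
#.###.##......#
###.#####.....#
#.###...##....#
###.##..###...#
#.#####.#.##..#

#.#####.#.##..#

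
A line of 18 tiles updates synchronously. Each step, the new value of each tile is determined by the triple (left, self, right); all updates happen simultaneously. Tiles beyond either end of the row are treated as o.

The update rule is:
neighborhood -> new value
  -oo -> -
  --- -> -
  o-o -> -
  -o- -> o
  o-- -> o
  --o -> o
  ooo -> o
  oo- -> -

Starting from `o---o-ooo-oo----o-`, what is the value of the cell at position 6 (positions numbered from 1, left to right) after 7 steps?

-

-o-oo--o----o--oo-
-o---oooo--oooo---
-oo-o-oo-oo-oo-o-o
----o----------o--
o--ooo--------oooo
-oo-o-o------o-ooo
----o-oo----oo--oo
position 6 holds -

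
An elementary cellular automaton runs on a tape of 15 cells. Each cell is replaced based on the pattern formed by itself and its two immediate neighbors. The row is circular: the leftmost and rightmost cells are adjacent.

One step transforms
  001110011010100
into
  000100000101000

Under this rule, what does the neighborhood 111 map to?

At position 3 the neighborhood is 111; the next row has 1 there.

1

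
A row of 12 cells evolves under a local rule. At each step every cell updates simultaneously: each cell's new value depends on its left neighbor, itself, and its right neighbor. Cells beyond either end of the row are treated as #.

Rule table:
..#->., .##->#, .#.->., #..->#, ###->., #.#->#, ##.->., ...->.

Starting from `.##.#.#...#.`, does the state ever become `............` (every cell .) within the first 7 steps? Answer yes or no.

no

##.#.#.#...#
..#.#.#.#..#
#..#.#.#.#.#
.#..#.#.#.##
#.#..#.#.##.
.#.#..#.##.#
#.#.#..##.##
step 7 is #.#.#..##.##, still not uniform .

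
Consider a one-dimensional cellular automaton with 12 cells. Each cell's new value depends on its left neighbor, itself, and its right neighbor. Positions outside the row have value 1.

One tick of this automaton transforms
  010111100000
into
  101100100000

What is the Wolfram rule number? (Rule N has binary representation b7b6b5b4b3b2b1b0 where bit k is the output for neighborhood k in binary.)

position 4: 111 → 0  (bit 7 = 0)
position 6: 110 → 1  (bit 6 = 1)
position 0: 101 → 1  (bit 5 = 1)
position 7: 100 → 0  (bit 4 = 0)
position 3: 011 → 1  (bit 3 = 1)
position 1: 010 → 0  (bit 2 = 0)
position 11: 001 → 0  (bit 1 = 0)
position 8: 000 → 0  (bit 0 = 0)
bits b7..b0 = 01101000 = 104

104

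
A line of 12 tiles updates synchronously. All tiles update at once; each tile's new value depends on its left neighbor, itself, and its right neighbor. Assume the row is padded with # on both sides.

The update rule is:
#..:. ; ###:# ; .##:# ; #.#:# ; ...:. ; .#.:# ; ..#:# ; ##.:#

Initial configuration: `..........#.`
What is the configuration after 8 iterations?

..##########

.........###
........####
.......#####
......######
.....#######
....########
...#########
..##########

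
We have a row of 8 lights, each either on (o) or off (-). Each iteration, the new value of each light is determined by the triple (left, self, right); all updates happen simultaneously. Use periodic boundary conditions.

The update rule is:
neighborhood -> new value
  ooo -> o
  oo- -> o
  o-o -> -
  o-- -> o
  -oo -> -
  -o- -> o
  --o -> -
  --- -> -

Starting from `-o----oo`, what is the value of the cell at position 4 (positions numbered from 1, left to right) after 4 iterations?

iteration 1: -oo----o
iteration 2: --oo---o
iteration 3: o--oo--o
iteration 4: oo--oo--
position 4 holds -

-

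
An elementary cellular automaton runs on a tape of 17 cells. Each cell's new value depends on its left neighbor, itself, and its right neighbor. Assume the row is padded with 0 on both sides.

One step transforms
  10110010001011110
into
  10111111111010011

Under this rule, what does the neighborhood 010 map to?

At position 0 the neighborhood is 010; the next row has 1 there.

1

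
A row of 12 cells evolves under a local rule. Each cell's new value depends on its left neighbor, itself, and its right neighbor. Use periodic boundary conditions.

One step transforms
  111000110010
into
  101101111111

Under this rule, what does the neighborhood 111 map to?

At position 1 the neighborhood is 111; the next row has 0 there.

0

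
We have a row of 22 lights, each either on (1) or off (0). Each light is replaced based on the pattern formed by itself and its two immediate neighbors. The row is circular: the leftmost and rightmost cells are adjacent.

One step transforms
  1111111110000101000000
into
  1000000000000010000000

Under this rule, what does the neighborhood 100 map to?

At position 9 the neighborhood is 100; the next row has 0 there.

0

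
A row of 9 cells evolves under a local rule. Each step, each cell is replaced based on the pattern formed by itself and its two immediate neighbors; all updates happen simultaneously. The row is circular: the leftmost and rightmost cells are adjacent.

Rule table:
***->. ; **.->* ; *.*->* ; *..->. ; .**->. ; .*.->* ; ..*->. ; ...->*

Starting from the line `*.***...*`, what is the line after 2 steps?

.*..***..

**..*.*..
.*..***..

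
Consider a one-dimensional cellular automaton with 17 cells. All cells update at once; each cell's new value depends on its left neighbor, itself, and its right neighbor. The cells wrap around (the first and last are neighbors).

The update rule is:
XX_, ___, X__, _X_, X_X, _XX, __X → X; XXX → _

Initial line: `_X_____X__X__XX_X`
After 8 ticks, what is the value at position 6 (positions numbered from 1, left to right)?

_

XXXXXXXXXXXXXXXXX
_________________
XXXXXXXXXXXXXXXXX  (repeats tick 1; period 2)
tick 8: _________________
position 6 holds _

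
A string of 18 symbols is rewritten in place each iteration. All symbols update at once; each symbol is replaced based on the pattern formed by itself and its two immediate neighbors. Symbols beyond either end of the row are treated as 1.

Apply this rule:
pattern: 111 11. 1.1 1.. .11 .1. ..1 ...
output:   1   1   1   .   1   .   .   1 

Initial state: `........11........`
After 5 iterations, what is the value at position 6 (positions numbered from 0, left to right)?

iteration 1: .111111.11.111111.
iteration 2: 111111111111111111
iteration 3: 111111111111111111  (fixed point — unchanged through iteration 5)
position 6 holds 1

1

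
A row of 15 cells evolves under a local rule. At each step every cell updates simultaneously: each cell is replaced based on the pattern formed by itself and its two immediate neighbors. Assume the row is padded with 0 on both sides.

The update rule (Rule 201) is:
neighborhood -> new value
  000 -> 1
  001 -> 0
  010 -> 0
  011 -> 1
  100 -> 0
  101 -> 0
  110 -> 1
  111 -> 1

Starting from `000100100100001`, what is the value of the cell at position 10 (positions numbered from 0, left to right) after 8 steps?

0

110000000001100
110111111101101
110111111101100
110111111101101  (repeats step 2; period 2)
step 8: 110111111101101
position 10 holds 0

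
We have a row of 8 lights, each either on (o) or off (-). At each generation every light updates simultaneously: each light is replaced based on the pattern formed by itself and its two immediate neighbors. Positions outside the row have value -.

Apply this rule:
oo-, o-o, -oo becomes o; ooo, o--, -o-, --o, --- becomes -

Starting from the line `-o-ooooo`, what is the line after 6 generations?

--oo----

generation 1: --oo---o
generation 2: --oo----
generation 3: --oo----  (fixed point — unchanged through generation 6)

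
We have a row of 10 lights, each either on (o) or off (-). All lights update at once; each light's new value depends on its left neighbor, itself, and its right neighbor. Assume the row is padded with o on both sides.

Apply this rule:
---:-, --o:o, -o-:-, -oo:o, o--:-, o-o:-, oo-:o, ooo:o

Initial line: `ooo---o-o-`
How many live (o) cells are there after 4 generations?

ooo--o----
ooo-o----o
ooo-----oo
ooo----ooo
count of o: 6

6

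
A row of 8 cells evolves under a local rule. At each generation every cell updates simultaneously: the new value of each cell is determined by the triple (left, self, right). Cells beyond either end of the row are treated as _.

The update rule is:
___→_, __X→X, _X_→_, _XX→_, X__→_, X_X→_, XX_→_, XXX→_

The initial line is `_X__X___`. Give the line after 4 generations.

X_______

generation 1: X__X____
generation 2: __X_____
generation 3: _X______
generation 4: X_______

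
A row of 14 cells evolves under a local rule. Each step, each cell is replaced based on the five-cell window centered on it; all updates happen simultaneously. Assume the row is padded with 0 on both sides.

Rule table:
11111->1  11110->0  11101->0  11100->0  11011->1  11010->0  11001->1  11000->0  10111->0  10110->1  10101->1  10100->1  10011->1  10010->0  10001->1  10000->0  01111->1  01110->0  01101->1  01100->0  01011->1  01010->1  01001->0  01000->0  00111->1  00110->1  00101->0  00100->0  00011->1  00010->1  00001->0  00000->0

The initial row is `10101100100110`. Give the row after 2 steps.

01111010001100
11100010111000

11100010111000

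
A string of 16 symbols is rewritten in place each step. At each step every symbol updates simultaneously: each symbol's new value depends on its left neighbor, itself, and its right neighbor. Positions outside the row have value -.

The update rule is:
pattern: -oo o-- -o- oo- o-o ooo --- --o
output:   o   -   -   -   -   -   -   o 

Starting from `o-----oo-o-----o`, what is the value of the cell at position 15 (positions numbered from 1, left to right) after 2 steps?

-

-----oo-------o-
----oo-------o--
position 15 holds -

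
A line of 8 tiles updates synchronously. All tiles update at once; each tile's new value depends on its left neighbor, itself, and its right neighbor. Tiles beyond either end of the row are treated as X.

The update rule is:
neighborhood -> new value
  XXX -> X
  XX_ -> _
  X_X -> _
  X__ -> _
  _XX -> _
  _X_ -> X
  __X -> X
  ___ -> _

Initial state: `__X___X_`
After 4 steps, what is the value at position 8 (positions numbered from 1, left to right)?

_

_XX__XX_
____X___
___XX__X
__X___X_
position 8 holds _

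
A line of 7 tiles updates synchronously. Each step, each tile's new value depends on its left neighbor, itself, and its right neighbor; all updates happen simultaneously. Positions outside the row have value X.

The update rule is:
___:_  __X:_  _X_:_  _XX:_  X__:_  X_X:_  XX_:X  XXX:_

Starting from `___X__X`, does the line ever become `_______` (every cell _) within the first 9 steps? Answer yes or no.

yes

_______
all cells are _ at step 1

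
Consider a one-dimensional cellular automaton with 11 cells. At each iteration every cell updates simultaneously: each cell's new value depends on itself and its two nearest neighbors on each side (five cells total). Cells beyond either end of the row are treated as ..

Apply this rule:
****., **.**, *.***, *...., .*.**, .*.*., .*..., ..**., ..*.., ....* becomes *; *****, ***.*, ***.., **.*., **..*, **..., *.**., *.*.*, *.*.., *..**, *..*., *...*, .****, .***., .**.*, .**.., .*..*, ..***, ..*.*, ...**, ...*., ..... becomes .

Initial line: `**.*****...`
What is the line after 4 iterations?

iteration 1: *.**..*..*.
iteration 2: .*....*..**
iteration 3: .****.*..*.
iteration 4: ...*.....**

...*.....**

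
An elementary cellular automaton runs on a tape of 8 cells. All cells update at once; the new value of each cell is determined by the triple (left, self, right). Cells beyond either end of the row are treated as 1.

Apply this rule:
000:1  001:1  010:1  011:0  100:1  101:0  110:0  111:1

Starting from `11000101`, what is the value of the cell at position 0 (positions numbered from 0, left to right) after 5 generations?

10111100
00011011
11100001
11011110
10001100
position 0 holds 1

1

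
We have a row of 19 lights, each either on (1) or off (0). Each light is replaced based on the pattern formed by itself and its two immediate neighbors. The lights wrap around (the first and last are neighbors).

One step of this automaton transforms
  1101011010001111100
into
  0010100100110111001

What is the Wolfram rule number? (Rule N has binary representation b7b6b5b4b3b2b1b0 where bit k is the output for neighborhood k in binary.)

position 13: 111 → 1  (bit 7 = 1)
position 1: 110 → 0  (bit 6 = 0)
position 2: 101 → 1  (bit 5 = 1)
position 9: 100 → 0  (bit 4 = 0)
position 0: 011 → 0  (bit 3 = 0)
position 3: 010 → 0  (bit 2 = 0)
position 11: 001 → 1  (bit 1 = 1)
position 10: 000 → 1  (bit 0 = 1)
bits b7..b0 = 10100011 = 163

163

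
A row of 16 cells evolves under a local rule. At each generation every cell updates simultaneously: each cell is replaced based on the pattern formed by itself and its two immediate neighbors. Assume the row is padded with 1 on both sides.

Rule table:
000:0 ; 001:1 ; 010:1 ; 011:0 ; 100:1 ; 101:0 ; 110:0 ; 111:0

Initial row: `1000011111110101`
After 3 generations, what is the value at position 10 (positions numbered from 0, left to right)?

0

0100100000000100
0111110000001111
0000001000010000
position 10 holds 0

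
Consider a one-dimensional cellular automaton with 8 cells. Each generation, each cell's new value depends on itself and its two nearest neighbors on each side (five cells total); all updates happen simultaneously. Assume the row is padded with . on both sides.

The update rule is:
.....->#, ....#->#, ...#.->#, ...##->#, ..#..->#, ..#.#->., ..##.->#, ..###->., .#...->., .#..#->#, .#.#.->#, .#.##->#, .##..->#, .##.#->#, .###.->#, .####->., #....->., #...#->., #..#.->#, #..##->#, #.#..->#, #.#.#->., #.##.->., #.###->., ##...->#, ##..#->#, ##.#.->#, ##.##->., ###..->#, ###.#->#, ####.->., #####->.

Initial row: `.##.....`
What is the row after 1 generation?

####.###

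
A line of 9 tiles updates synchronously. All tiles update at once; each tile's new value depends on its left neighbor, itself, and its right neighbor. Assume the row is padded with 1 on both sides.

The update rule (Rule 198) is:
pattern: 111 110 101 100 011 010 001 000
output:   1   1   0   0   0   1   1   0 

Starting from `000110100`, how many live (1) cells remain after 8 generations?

generation 1: 001010101
generation 2: 011010100
generation 3: 001010101  (repeats generation 1; period 2)
generation 8: 011010100
count of 1: 4

4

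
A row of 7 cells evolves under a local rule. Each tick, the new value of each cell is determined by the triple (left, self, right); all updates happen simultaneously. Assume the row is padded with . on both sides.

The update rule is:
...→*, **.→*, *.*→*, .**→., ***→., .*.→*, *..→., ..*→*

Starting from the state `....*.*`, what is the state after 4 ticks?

*******
......*
*******  (repeats tick 1; period 2)
tick 4: ......*

......*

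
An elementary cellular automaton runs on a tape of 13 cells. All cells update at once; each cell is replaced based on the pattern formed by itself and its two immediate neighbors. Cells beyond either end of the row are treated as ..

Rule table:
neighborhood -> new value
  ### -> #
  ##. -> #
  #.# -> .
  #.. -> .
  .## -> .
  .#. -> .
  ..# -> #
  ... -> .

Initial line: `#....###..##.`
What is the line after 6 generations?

...#.........

....#.##.#.#.
...#...#.....
..#...#......
.#...#.......
#...#........
...#.........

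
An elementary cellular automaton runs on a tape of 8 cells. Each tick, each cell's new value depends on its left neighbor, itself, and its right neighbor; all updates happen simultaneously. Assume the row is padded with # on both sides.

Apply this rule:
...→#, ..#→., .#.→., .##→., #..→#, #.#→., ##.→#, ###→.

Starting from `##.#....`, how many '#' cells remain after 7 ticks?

4

.#..###.
..#...#.
#..##...
##..###.
.##...#.
..###...
#...###.
count of #: 4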